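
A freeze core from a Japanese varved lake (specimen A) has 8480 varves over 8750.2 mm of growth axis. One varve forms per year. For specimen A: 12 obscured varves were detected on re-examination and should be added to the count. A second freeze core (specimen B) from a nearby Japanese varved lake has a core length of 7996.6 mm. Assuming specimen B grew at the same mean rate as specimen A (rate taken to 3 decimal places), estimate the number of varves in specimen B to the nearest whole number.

7764 varves

Specimen A: adjusted count: 8480 + 12 = 8492 varves.
A: Mean rate = 8750.2 mm / 8492 years ≈ 1.030 mm/year.
B spans 7996.6 / 1.030 = 7763.69 years ≈ 7764 varves.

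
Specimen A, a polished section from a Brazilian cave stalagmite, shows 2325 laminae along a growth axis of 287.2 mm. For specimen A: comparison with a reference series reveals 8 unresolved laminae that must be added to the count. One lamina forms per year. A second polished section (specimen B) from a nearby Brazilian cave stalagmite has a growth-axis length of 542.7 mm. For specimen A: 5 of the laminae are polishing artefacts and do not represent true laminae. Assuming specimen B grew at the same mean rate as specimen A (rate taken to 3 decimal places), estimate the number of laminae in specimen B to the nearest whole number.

Specimen A: after corrections the count is 2325 − 5 + 8 = 2328 laminae.
A: Mean rate = 287.2 mm / 2328 years ≈ 0.123 mm per year.
For B, 542.7 / 0.123 = 4412.20 years ≈ 4412 laminae.

4412 laminae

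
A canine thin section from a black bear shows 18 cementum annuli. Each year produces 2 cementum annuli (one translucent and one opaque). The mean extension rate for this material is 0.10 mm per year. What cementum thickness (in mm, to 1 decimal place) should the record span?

0.9 mm

18 cementum annuli at 2 per year is 18 / 2 = 9 years.
Predicted length = 0.10 mm/year × 9 years = 0.9 mm.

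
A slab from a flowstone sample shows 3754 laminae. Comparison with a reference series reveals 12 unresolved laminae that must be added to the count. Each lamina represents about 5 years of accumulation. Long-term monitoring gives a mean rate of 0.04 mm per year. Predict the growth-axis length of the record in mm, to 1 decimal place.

Adjusted count: 3754 + 12 = 3766 laminae.
At 5 years per lamina, 3766 × 5 = 18830 years.
Length ≈ 0.04 × 18830 = 753.2 mm.

753.2 mm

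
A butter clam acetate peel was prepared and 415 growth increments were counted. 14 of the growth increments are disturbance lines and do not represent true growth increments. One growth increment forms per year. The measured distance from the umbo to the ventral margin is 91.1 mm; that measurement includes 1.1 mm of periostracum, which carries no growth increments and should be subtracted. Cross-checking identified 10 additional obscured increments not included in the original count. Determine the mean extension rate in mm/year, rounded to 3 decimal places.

Adjusted count: 415 − 14 + 10 = 411 growth increments.
Removing the 1.1 mm offcut leaves 91.1 − 1.1 = 90.0 mm.
Extension rate ≈ 90.0 / 411 = 0.219 mm/year.

0.219 mm/year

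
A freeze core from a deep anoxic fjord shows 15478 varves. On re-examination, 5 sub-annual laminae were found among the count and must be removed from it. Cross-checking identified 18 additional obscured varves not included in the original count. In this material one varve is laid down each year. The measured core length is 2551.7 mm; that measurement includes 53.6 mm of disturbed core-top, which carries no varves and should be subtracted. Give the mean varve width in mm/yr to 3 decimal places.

0.161 mm/yr

True varve count = 15478 − 5 + 18 = 15491.
Removing the 53.6 mm offcut leaves 2551.7 − 53.6 = 2498.1 mm.
2498.1 mm over 15491 years gives 2498.1 / 15491 ≈ 0.161 mm/yr.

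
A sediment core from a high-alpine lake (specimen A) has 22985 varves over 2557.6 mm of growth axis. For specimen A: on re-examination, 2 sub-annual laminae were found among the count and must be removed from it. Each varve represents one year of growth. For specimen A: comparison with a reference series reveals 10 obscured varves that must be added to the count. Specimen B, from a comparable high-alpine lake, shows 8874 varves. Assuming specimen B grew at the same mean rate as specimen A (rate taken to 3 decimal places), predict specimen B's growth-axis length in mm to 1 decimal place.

985.0 mm

Specimen A: true varve count = 22985 − 2 + 10 = 22993.
A: 2557.6 mm over 22993 years gives 2557.6 / 22993 ≈ 0.111 mm/year.
Length of B = 0.111 × 8874 = 985.0 mm.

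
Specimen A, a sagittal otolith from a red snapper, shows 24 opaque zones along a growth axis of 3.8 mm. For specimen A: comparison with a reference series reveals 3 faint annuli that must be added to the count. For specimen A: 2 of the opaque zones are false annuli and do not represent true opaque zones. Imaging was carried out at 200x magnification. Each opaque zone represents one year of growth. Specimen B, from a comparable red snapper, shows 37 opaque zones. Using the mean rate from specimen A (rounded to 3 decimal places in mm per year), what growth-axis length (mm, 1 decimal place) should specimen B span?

5.6 mm

Specimen A: after corrections the count is 24 − 2 + 3 = 25 opaque zones.
A: Mean rate = 3.8 mm / 25 years ≈ 0.152 mm per year.
Length of B = 0.152 × 37 = 5.6 mm.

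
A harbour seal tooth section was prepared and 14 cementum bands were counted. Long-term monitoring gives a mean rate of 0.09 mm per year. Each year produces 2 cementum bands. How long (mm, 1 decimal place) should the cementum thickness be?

0.6 mm

Dividing by 2 cementum bands per year: 14 / 2 = 7 years.
Length ≈ 0.09 × 7 = 0.6 mm.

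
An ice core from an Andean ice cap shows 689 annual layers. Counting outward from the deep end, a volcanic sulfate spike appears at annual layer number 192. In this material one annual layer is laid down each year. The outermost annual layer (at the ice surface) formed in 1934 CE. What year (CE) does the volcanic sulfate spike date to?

The volcanic sulfate spike sits at annual layer 192 from the deep end, so 689 − 192 = 497 annual layers formed after it.
Counting back 497 years from 1934 CE places the volcanic sulfate spike in 1934 − 497 = 1437 CE.

1437 CE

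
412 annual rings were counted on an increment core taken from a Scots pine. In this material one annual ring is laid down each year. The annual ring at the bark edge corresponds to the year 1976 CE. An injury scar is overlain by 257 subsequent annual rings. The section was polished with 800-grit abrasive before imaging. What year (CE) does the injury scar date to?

1719 CE

257 annual rings post-date the injury scar.
The annual ring at the bark edge is 1976 CE, so the injury scar dates to 1976 − 257 = 1719 CE.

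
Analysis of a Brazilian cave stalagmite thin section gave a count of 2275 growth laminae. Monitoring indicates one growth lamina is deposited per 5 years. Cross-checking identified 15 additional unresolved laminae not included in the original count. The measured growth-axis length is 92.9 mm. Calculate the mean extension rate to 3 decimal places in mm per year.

True growth lamina count = 2275 + 15 = 2290.
At 5 years per growth lamina, 2290 × 5 = 11450 years.
Mean rate = 92.9 mm / 11450 years ≈ 0.008 mm per year.

0.008 mm per year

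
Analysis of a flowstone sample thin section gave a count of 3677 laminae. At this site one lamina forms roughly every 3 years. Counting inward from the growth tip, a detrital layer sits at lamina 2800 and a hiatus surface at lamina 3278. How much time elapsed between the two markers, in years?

The two markers are separated by 3278 − 2800 = 478 laminae.
Multiplying by 3 years per lamina: 478 × 3 = 1434 years.

1434 years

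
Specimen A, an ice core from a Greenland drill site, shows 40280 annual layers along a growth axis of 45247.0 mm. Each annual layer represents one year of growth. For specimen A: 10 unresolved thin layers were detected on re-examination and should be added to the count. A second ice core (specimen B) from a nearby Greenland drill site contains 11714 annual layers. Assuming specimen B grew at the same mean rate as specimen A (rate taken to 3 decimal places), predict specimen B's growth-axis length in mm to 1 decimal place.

Specimen A: after corrections the count is 40280 + 10 = 40290 annual layers.
A: Mean rate = 45247.0 mm / 40290 years ≈ 1.123 mm per year.
Length of B = 1.123 × 11714 = 13154.8 mm.

13154.8 mm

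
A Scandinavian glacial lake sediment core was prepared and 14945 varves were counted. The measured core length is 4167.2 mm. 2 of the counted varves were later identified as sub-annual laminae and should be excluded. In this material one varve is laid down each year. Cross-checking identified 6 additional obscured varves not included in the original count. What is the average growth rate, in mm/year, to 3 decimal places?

0.279 mm/year

Adjusted count: 14945 − 2 + 6 = 14949 varves.
4167.2 mm over 14949 years gives 4167.2 / 14949 ≈ 0.279 mm/year.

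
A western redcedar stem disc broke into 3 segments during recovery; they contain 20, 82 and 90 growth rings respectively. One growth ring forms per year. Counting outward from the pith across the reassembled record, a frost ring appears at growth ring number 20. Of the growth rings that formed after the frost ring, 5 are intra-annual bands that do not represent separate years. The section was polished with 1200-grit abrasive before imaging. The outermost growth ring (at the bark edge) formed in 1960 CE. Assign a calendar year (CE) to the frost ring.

Total growth rings = 20 + 82 + 90 = 192.
192 − 20 = 172 growth rings lie beyond the frost ring toward the bark edge.
Excluding 5 false growth rings: 172 − 5 = 167.
The growth ring at the bark edge is 1960 CE, so the frost ring dates to 1960 − 167 = 1793 CE.

1793 CE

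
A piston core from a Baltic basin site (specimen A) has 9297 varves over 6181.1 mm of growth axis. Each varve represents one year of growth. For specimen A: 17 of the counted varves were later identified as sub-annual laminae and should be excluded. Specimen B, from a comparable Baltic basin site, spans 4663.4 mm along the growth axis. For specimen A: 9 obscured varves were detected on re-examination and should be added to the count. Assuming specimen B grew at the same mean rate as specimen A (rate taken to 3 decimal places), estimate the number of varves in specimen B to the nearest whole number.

7013 varves

Specimen A: correcting the raw count gives 9297 − 17 + 9 = 9289 true varves.
A: Mean rate = 6181.1 mm / 9289 years ≈ 0.665 mm/year.
For B, 4663.4 / 0.665 = 7012.63 years ≈ 7013 varves.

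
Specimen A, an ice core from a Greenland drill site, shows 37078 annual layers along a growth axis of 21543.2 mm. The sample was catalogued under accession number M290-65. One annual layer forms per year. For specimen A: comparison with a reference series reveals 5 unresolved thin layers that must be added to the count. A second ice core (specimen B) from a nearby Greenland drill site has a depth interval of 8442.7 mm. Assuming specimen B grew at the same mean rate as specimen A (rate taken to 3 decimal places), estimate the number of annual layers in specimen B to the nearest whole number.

Specimen A: true annual layer count = 37078 + 5 = 37083.
A: Mean rate = 21543.2 mm / 37083 years ≈ 0.581 mm/year.
For B, 8442.7 / 0.581 = 14531.33 years ≈ 14531 annual layers.

14531 annual layers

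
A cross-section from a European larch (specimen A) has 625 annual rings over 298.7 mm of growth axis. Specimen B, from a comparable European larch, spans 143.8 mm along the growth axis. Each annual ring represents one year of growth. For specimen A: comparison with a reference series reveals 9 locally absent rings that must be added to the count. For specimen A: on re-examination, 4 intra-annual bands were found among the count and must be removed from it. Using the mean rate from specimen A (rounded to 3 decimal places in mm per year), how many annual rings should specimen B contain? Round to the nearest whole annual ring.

Specimen A: after corrections the count is 625 − 4 + 9 = 630 annual rings.
A: Mean rate = 298.7 mm / 630 years ≈ 0.474 mm/yr.
B spans 143.8 / 0.474 = 303.38 years ≈ 303 annual rings.

303 annual rings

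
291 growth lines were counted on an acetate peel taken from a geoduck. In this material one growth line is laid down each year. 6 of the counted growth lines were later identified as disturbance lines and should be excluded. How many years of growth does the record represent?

285 years

True growth line count = 291 − 6 = 285.
At one growth line per year, that is 285 years.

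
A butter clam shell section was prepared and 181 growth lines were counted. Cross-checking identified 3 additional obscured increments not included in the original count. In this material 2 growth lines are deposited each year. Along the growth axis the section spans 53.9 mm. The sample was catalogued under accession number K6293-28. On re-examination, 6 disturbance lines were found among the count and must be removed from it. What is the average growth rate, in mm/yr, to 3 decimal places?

0.606 mm/yr

Adjusted count: 181 − 6 + 3 = 178 growth lines.
178 growth lines at 2 per year is 178 / 2 = 89 years.
Extension rate ≈ 53.9 / 89 = 0.606 mm/yr.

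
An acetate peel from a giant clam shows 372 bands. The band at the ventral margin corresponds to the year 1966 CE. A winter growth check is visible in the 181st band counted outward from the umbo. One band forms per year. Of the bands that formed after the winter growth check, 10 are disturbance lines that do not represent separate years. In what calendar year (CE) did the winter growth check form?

Between band 181 and the ventral margin there are 372 − 181 = 191 bands.
Removing the 10 false bands leaves 191 − 10 = 181 true bands beyond the winter growth check.
Counting back 181 years from 1966 CE places the winter growth check in 1966 − 181 = 1785 CE.

1785 CE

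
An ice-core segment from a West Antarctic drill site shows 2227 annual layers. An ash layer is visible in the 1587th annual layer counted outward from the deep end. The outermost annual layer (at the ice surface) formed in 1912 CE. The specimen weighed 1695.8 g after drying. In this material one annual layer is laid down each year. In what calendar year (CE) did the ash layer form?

1272 CE

Between annual layer 1587 and the ice surface there are 2227 − 1587 = 640 annual layers.
The annual layer at the ice surface is 1912 CE, so the ash layer dates to 1912 − 640 = 1272 CE.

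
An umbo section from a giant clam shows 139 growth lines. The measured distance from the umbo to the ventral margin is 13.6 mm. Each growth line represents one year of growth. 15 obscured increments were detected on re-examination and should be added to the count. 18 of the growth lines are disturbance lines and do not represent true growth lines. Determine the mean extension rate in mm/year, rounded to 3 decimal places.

After corrections the count is 139 − 18 + 15 = 136 growth lines.
13.6 mm over 136 years gives 13.6 / 136 ≈ 0.100 mm/year.

0.100 mm/year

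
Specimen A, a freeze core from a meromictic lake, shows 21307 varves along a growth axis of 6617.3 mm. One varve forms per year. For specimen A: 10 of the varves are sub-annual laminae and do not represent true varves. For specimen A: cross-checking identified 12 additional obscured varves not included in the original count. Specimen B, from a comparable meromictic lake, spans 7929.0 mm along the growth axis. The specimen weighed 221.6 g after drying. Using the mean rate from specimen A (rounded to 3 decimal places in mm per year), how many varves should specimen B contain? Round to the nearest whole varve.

Specimen A: after corrections the count is 21307 − 10 + 12 = 21309 varves.
A: Extension rate ≈ 6617.3 / 21309 = 0.311 mm per year.
Specimen B: 7929.0 mm / 0.311 mm per year = 25495.18 years ≈ 25495 varves.

25495 varves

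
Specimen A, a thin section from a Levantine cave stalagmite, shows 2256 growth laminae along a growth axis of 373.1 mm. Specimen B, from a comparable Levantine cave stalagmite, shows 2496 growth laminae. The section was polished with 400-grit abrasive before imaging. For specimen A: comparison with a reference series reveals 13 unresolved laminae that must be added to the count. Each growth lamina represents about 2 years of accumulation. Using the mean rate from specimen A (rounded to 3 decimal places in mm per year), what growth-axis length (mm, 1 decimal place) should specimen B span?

409.3 mm

Specimen A: adjusted count: 2256 + 13 = 2269 growth laminae.
Specimen A: multiplying by 2 years per growth lamina: 2269 × 2 = 4538 years.
A: Extension rate ≈ 373.1 / 4538 = 0.082 mm per year.
Specimen B: at 2 years per growth lamina, 2496 × 2 = 4992 years. For B, 0.082 mm/year × 4992 years = 409.3 mm.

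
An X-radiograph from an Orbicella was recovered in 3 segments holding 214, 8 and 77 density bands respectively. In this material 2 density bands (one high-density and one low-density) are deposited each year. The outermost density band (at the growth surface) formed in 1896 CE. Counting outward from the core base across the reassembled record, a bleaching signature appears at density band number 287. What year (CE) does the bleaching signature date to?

1890 CE

Total density bands = 214 + 8 + 77 = 299.
Between density band 287 and the growth surface there are 299 − 287 = 12 density bands.
Dividing by 2 density bands per year: 12 / 2 = 6 years.
Counting back 6 years from 1896 CE places the bleaching signature in 1896 − 6 = 1890 CE.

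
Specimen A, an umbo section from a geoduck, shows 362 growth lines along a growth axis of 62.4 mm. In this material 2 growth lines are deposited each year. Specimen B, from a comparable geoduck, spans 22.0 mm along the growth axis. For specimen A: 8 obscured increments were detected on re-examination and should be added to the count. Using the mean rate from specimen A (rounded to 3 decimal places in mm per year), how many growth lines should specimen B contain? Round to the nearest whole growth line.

131 growth lines

Specimen A: true growth line count = 362 + 8 = 370.
Specimen A: 370 growth lines at 2 per year is 370 / 2 = 185 years.
A: Mean rate = 62.4 mm / 185 years ≈ 0.337 mm per year.
Specimen B: 22.0 mm / 0.337 mm per year = 65.28 years; at 2 growth lines per year that is 65.28 × 2 ≈ 131 growth lines.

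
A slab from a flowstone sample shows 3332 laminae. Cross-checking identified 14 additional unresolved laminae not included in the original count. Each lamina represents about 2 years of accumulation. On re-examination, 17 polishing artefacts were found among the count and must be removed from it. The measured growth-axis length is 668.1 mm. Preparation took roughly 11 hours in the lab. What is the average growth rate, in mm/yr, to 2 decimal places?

Correcting the raw count gives 3332 − 17 + 14 = 3329 true laminae.
3329 laminae at 2 years each span 3329 × 2 = 6658 years.
Extension rate ≈ 668.1 / 6658 = 0.10 mm/yr.

0.10 mm/yr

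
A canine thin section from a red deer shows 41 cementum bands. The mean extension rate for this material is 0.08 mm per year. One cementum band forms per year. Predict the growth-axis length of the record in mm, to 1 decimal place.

41 years of growth are recorded.
Length ≈ 0.08 × 41 = 3.3 mm.

3.3 mm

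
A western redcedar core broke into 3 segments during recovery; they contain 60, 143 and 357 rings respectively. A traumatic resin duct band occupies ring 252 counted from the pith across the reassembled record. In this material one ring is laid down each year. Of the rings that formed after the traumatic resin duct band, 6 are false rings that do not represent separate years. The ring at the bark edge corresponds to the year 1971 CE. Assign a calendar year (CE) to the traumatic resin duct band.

1669 CE

Total rings = 60 + 143 + 357 = 560.
560 − 252 = 308 rings lie beyond the traumatic resin duct band toward the bark edge.
Removing the 6 false rings leaves 308 − 6 = 302 true rings beyond the traumatic resin duct band.
1971 − 302 = 1669 CE.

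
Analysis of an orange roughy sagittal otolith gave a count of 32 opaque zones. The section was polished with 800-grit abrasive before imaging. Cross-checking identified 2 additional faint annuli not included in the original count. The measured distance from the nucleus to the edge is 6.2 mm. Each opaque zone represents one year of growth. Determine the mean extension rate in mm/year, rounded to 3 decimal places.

True opaque zone count = 32 + 2 = 34.
6.2 mm over 34 years gives 6.2 / 34 ≈ 0.182 mm/year.

0.182 mm/year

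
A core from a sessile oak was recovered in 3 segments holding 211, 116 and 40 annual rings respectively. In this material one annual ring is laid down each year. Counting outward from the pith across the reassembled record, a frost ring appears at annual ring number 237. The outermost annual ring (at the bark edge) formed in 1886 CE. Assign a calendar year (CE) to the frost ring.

1756 CE

Total annual rings = 211 + 116 + 40 = 367.
367 − 237 = 130 annual rings lie beyond the frost ring toward the bark edge.
1886 − 130 = 1756 CE.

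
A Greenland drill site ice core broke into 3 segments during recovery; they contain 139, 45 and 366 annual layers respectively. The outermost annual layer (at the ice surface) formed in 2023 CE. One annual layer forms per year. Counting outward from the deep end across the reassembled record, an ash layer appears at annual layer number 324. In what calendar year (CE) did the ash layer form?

Total annual layers = 139 + 45 + 366 = 550.
The ash layer sits at annual layer 324 from the deep end, so 550 − 324 = 226 annual layers formed after it.
2023 − 226 = 1797 CE.

1797 CE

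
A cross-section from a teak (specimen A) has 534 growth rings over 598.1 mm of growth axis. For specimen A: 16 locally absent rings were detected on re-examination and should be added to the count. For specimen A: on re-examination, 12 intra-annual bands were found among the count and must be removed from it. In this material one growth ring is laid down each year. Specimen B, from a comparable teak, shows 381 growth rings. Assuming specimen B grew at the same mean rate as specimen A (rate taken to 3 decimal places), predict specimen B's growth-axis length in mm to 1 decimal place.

Specimen A: adjusted count: 534 − 12 + 16 = 538 growth rings.
A: Mean rate = 598.1 mm / 538 years ≈ 1.112 mm/yr.
B's length ≈ 1.112 × 381 = 423.7 mm.

423.7 mm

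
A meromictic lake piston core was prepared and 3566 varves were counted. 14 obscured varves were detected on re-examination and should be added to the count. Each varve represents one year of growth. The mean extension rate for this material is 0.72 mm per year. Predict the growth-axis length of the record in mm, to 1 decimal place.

2577.6 mm

After corrections the count is 3566 + 14 = 3580 varves.
Predicted length = 0.72 mm/year × 3580 years = 2577.6 mm.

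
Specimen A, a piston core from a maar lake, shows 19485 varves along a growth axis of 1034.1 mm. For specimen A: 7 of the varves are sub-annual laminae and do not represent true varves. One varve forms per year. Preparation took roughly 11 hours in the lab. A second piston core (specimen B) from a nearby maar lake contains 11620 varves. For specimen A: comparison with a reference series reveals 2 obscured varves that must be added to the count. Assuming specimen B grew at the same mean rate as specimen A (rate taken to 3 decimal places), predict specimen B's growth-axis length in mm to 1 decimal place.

Specimen A: adjusted count: 19485 − 7 + 2 = 19480 varves.
A: Extension rate ≈ 1034.1 / 19480 = 0.053 mm per year.
Length of B = 0.053 × 11620 = 615.9 mm.

615.9 mm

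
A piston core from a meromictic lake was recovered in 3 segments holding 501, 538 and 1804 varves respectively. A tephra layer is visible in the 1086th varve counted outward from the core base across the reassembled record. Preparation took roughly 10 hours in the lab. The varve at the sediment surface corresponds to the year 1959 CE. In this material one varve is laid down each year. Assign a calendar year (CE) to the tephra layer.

Total varves = 501 + 538 + 1804 = 2843.
The tephra layer sits at varve 1086 from the core base, so 2843 − 1086 = 1757 varves formed after it.
The varve at the sediment surface is 1959 CE, so the tephra layer dates to 1959 − 1757 = 202 CE.

202 CE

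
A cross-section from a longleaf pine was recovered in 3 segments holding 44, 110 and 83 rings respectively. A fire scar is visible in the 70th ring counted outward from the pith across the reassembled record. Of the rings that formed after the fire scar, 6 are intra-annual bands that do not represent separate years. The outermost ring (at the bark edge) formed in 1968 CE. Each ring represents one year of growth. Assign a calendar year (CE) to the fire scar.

1807 CE

Total rings = 44 + 110 + 83 = 237.
237 − 70 = 167 rings lie beyond the fire scar toward the bark edge.
167 − 6 false = 161 true rings after the fire scar.
The ring at the bark edge is 1968 CE, so the fire scar dates to 1968 − 161 = 1807 CE.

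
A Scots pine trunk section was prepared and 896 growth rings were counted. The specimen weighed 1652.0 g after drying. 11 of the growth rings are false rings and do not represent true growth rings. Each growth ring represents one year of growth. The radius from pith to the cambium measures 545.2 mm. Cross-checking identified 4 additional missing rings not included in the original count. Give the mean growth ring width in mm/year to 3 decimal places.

0.613 mm/year

Adjusted count: 896 − 11 + 4 = 889 growth rings.
545.2 mm over 889 years gives 545.2 / 889 ≈ 0.613 mm/year.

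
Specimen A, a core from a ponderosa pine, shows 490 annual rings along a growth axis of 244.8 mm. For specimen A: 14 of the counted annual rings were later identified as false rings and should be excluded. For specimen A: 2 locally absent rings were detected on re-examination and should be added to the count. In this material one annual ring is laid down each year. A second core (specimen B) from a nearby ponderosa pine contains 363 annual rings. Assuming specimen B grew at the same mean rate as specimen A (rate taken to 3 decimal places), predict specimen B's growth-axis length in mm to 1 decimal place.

Specimen A: adjusted count: 490 − 14 + 2 = 478 annual rings.
A: Mean rate = 244.8 mm / 478 years ≈ 0.512 mm per year.
For B, 0.512 mm/year × 363 years = 185.9 mm.

185.9 mm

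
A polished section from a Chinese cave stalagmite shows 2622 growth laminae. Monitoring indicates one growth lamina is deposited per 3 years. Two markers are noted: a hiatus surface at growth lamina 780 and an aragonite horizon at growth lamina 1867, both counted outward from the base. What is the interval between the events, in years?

1867 − 780 = 1087 growth laminae lie between the two events.
1087 growth laminae at 3 years each span 1087 × 3 = 3261 years.

3261 yr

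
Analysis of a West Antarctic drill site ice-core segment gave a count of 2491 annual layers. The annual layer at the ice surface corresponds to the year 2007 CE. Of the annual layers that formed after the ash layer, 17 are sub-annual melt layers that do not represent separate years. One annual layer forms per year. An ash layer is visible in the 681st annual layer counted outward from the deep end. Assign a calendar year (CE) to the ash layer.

214 CE

Between annual layer 681 and the ice surface there are 2491 − 681 = 1810 annual layers.
1810 − 17 false = 1793 true annual layers after the ash layer.
The annual layer at the ice surface is 2007 CE, so the ash layer dates to 2007 − 1793 = 214 CE.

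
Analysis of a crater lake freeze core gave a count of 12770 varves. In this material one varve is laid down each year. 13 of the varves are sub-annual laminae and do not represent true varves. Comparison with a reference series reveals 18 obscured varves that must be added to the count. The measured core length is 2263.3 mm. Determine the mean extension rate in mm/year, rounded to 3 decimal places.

Adjusted count: 12770 − 13 + 18 = 12775 varves.
2263.3 mm over 12775 years gives 2263.3 / 12775 ≈ 0.177 mm/year.

0.177 mm/year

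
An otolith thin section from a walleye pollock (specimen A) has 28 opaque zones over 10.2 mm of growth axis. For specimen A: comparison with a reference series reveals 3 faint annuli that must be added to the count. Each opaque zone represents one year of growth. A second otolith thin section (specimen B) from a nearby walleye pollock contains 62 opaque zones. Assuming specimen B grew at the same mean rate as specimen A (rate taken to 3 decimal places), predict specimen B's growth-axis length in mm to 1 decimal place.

20.4 mm

Specimen A: true opaque zone count = 28 + 3 = 31.
A: Mean rate = 10.2 mm / 31 years ≈ 0.329 mm/year.
Length of B = 0.329 × 62 = 20.4 mm.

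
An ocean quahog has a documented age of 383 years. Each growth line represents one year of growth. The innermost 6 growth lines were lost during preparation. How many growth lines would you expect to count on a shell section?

Expected growth lines over 383 years: 383.
Subtracting the 6 growth lines not captured gives 383 − 6 = 377 growth lines in the record.

377 growth lines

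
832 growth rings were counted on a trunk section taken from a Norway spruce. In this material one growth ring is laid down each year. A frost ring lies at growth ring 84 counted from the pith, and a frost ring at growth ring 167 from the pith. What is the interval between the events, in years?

83 years

Separation: 167 − 84 = 83 growth rings.
At one growth ring per year, 83 years elapsed between them.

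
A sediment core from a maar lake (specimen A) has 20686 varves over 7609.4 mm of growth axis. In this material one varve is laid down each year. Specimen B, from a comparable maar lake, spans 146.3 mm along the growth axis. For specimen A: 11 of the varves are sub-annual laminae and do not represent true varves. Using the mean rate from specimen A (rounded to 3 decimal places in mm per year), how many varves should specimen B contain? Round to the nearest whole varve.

398 varves

Specimen A: true varve count = 20686 − 11 = 20675.
A: Extension rate ≈ 7609.4 / 20675 = 0.368 mm/year.
Specimen B: 146.3 mm / 0.368 mm per year = 397.55 years ≈ 398 varves.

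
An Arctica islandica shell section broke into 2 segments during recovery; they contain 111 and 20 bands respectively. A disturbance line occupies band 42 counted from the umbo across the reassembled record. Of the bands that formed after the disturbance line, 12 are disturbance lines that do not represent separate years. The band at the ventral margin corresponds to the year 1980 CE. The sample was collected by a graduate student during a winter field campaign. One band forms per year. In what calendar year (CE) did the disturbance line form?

1903 CE

Total bands = 111 + 20 = 131.
Between band 42 and the ventral margin there are 131 − 42 = 89 bands.
Excluding 12 false bands: 89 − 12 = 77.
Counting back 77 years from 1980 CE places the disturbance line in 1980 − 77 = 1903 CE.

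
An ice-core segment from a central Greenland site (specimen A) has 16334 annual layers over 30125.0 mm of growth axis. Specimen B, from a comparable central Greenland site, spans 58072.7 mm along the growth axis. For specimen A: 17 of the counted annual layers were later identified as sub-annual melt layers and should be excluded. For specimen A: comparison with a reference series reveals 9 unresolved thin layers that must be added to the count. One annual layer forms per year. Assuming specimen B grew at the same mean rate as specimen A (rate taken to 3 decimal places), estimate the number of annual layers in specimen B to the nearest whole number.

31476 annual layers

Specimen A: after corrections the count is 16334 − 17 + 9 = 16326 annual layers.
A: Extension rate ≈ 30125.0 / 16326 = 1.845 mm/year.
B spans 58072.7 / 1.845 = 31475.72 years ≈ 31476 annual layers.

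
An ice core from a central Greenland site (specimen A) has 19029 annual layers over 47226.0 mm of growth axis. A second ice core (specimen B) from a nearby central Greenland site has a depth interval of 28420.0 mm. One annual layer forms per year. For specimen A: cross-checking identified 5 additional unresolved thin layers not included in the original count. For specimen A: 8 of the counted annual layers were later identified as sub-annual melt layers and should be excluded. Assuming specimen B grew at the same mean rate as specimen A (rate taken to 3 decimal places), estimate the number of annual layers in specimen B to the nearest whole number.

11450 annual layers

Specimen A: true annual layer count = 19029 − 8 + 5 = 19026.
A: Mean rate = 47226.0 mm / 19026 years ≈ 2.482 mm/yr.
B spans 28420.0 / 2.482 = 11450.44 years ≈ 11450 annual layers.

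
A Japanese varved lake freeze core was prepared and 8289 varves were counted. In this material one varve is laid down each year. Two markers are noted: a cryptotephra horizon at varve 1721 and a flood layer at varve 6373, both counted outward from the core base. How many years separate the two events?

4652 years

6373 − 1721 = 4652 varves lie between the two events.
That is 4652 years at one varve per year.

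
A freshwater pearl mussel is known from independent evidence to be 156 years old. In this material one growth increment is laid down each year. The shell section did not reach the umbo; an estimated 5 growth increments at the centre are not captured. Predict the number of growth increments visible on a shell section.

151 growth increments

One growth increment per year gives 156 growth increments over 156 years.
156 − 5 missed = 151 growth increments expected in the prepared section.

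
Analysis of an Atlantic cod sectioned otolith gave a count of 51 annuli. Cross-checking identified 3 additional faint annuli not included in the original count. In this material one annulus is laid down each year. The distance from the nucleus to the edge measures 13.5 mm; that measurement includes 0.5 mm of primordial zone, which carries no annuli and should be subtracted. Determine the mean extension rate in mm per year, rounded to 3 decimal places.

Adjusted count: 51 + 3 = 54 annuli.
Net length = 13.5 − 0.5 = 13.0 mm.
Mean rate = 13.0 mm / 54 years ≈ 0.241 mm per year.

0.241 mm per year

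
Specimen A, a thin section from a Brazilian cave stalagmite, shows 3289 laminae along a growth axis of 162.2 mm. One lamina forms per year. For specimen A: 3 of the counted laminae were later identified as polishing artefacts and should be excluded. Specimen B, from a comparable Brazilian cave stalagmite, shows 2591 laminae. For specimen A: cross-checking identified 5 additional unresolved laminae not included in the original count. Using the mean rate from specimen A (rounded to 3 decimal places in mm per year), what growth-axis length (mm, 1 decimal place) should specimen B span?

Specimen A: correcting the raw count gives 3289 − 3 + 5 = 3291 true laminae.
A: Extension rate ≈ 162.2 / 3291 = 0.049 mm per year.
B's length ≈ 0.049 × 2591 = 127.0 mm.

127.0 mm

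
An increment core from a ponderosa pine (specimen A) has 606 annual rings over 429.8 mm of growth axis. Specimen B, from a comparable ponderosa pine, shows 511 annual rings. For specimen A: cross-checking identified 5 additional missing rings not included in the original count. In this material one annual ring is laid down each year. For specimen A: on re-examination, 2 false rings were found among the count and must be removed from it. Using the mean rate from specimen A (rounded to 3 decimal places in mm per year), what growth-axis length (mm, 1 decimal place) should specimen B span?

Specimen A: after corrections the count is 606 − 2 + 5 = 609 annual rings.
A: Mean rate = 429.8 mm / 609 years ≈ 0.706 mm per year.
B's length ≈ 0.706 × 511 = 360.8 mm.

360.8 mm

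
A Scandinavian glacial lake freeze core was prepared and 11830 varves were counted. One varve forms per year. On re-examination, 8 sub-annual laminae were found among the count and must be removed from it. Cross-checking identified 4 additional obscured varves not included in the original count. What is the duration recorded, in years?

11826 years

Adjusted count: 11830 − 8 + 4 = 11826 varves.
At one varve per year, that is 11826 years.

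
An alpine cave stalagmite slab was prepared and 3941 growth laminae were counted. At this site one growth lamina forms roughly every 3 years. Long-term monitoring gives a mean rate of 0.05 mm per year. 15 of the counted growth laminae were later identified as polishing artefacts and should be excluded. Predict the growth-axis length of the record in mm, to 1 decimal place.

After corrections the count is 3941 − 15 = 3926 growth laminae.
3926 growth laminae at 3 years each span 3926 × 3 = 11778 years.
Predicted length = 0.05 mm/year × 11778 years = 588.9 mm.

588.9 mm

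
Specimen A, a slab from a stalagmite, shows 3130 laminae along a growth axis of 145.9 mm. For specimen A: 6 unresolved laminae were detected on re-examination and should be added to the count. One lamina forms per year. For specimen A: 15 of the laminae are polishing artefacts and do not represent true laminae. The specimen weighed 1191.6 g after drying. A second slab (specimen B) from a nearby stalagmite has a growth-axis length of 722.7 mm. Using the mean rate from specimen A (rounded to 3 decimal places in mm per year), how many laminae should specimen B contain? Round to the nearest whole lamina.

15377 laminae

Specimen A: correcting the raw count gives 3130 − 15 + 6 = 3121 true laminae.
A: Mean rate = 145.9 mm / 3121 years ≈ 0.047 mm/yr.
B spans 722.7 / 0.047 = 15376.60 years ≈ 15377 laminae.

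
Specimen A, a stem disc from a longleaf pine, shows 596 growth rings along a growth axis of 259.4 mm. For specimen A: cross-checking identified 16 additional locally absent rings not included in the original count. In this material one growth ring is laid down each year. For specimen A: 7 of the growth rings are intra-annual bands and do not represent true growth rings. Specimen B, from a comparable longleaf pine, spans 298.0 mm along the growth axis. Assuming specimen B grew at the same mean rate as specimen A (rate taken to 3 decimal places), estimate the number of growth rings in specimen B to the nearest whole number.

Specimen A: after corrections the count is 596 − 7 + 16 = 605 growth rings.
A: Extension rate ≈ 259.4 / 605 = 0.429 mm/year.
B spans 298.0 / 0.429 = 694.64 years ≈ 695 growth rings.

695 growth rings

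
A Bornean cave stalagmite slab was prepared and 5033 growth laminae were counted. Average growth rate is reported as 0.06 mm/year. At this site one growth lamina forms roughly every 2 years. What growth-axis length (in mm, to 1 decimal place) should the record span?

Multiplying by 2 years per growth lamina: 5033 × 2 = 10066 years.
Length ≈ 0.06 × 10066 = 604.0 mm.

604.0 mm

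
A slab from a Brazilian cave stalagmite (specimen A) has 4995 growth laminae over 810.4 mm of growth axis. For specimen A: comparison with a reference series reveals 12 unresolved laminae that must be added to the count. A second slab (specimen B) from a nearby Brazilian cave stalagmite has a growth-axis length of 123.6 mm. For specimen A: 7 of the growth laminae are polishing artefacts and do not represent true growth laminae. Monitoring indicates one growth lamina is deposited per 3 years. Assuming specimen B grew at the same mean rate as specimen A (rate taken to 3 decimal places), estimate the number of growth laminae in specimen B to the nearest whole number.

Specimen A: true growth lamina count = 4995 − 7 + 12 = 5000.
Specimen A: 5000 growth laminae at 3 years each span 5000 × 3 = 15000 years.
A: Extension rate ≈ 810.4 / 15000 = 0.054 mm/yr.
For B, 123.6 / 0.054 = 2288.89 years; at 3 years per growth lamina that is 2288.89 / 3 ≈ 763 growth laminae.

763 growth laminae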